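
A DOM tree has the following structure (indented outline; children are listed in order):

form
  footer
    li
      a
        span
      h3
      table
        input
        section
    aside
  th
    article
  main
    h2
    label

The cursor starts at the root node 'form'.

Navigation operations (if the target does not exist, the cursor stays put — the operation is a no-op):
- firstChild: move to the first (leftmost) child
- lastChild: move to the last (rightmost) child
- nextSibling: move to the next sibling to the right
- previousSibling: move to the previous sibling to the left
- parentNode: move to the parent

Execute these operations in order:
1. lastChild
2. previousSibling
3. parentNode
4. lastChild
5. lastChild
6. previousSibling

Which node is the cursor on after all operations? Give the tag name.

Answer: h2

Derivation:
After 1 (lastChild): main
After 2 (previousSibling): th
After 3 (parentNode): form
After 4 (lastChild): main
After 5 (lastChild): label
After 6 (previousSibling): h2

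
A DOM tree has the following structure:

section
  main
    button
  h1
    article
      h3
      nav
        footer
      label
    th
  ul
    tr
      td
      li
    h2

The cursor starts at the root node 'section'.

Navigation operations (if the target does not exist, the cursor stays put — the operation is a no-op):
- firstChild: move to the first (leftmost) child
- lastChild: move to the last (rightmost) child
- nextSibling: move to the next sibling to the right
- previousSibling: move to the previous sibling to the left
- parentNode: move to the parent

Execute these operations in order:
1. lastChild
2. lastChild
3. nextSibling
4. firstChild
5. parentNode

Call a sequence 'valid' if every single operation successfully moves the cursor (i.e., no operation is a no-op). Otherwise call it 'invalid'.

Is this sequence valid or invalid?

Answer: invalid

Derivation:
After 1 (lastChild): ul
After 2 (lastChild): h2
After 3 (nextSibling): h2 (no-op, stayed)
After 4 (firstChild): h2 (no-op, stayed)
After 5 (parentNode): ul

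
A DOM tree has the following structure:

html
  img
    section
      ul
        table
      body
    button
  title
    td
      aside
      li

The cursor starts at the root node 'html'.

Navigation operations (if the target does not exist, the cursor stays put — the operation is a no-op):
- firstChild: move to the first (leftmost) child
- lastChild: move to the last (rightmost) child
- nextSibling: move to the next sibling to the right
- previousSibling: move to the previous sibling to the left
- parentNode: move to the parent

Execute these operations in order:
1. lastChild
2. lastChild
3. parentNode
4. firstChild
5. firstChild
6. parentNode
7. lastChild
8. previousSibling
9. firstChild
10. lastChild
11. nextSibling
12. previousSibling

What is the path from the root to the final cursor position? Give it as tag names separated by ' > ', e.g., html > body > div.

Answer: html > title > td > aside

Derivation:
After 1 (lastChild): title
After 2 (lastChild): td
After 3 (parentNode): title
After 4 (firstChild): td
After 5 (firstChild): aside
After 6 (parentNode): td
After 7 (lastChild): li
After 8 (previousSibling): aside
After 9 (firstChild): aside (no-op, stayed)
After 10 (lastChild): aside (no-op, stayed)
After 11 (nextSibling): li
After 12 (previousSibling): aside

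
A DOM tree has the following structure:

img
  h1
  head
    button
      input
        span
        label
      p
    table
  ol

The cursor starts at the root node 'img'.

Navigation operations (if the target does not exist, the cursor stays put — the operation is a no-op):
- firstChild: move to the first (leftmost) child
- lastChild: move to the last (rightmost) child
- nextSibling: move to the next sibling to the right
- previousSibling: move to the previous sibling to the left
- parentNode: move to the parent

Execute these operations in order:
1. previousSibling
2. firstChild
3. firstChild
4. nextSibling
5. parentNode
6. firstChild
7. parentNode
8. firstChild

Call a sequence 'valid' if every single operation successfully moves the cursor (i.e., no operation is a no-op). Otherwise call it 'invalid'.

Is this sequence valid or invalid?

Answer: invalid

Derivation:
After 1 (previousSibling): img (no-op, stayed)
After 2 (firstChild): h1
After 3 (firstChild): h1 (no-op, stayed)
After 4 (nextSibling): head
After 5 (parentNode): img
After 6 (firstChild): h1
After 7 (parentNode): img
After 8 (firstChild): h1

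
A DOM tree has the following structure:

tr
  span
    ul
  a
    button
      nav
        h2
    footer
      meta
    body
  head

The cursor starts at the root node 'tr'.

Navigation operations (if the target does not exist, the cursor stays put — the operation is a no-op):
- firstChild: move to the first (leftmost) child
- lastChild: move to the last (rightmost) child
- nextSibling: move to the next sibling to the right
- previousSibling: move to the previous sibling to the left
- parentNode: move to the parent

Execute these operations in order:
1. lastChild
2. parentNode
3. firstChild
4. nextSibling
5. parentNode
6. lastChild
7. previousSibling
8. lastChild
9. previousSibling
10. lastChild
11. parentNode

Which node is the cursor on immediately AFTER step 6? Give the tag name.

Answer: head

Derivation:
After 1 (lastChild): head
After 2 (parentNode): tr
After 3 (firstChild): span
After 4 (nextSibling): a
After 5 (parentNode): tr
After 6 (lastChild): head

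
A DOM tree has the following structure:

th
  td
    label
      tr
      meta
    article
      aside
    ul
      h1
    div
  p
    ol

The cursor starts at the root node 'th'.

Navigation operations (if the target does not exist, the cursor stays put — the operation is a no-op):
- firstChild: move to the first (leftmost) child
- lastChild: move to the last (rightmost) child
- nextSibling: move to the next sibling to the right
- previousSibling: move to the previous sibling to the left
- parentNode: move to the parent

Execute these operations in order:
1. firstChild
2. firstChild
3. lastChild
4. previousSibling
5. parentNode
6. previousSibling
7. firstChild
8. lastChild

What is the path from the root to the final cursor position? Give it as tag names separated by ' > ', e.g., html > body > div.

Answer: th > td > label > tr

Derivation:
After 1 (firstChild): td
After 2 (firstChild): label
After 3 (lastChild): meta
After 4 (previousSibling): tr
After 5 (parentNode): label
After 6 (previousSibling): label (no-op, stayed)
After 7 (firstChild): tr
After 8 (lastChild): tr (no-op, stayed)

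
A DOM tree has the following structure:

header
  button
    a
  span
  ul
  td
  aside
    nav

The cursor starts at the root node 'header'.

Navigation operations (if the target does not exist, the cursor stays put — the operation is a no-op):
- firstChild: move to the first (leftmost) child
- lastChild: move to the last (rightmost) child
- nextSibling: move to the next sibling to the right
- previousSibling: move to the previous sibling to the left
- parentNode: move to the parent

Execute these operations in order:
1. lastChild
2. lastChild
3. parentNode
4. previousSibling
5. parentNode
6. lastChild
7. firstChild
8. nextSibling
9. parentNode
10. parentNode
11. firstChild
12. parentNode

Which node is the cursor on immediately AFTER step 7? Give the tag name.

Answer: nav

Derivation:
After 1 (lastChild): aside
After 2 (lastChild): nav
After 3 (parentNode): aside
After 4 (previousSibling): td
After 5 (parentNode): header
After 6 (lastChild): aside
After 7 (firstChild): nav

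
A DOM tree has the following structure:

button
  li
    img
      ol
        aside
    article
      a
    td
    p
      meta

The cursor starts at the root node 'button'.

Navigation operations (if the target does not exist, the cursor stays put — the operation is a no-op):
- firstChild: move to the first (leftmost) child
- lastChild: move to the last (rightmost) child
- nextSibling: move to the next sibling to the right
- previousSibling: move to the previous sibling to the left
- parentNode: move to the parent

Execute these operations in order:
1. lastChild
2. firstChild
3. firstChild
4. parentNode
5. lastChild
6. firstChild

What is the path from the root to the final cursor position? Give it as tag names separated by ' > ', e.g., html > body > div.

After 1 (lastChild): li
After 2 (firstChild): img
After 3 (firstChild): ol
After 4 (parentNode): img
After 5 (lastChild): ol
After 6 (firstChild): aside

Answer: button > li > img > ol > aside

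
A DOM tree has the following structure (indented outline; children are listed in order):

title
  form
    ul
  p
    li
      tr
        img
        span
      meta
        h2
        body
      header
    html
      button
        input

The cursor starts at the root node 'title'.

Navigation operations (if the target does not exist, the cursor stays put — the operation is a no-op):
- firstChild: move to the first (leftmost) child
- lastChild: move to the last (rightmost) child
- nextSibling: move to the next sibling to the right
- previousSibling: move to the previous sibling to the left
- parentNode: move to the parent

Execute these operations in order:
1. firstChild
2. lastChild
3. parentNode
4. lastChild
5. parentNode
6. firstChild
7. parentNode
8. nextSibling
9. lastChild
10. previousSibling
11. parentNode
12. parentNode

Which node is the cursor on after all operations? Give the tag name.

Answer: title

Derivation:
After 1 (firstChild): form
After 2 (lastChild): ul
After 3 (parentNode): form
After 4 (lastChild): ul
After 5 (parentNode): form
After 6 (firstChild): ul
After 7 (parentNode): form
After 8 (nextSibling): p
After 9 (lastChild): html
After 10 (previousSibling): li
After 11 (parentNode): p
After 12 (parentNode): title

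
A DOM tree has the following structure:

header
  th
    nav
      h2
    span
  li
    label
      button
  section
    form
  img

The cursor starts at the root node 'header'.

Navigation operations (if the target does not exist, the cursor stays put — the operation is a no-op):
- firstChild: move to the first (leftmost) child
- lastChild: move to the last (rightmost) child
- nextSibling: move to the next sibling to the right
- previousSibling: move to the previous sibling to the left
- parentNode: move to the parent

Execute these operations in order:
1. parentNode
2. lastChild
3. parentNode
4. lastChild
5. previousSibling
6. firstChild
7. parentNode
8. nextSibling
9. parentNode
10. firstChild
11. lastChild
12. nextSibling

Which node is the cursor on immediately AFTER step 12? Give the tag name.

After 1 (parentNode): header (no-op, stayed)
After 2 (lastChild): img
After 3 (parentNode): header
After 4 (lastChild): img
After 5 (previousSibling): section
After 6 (firstChild): form
After 7 (parentNode): section
After 8 (nextSibling): img
After 9 (parentNode): header
After 10 (firstChild): th
After 11 (lastChild): span
After 12 (nextSibling): span (no-op, stayed)

Answer: span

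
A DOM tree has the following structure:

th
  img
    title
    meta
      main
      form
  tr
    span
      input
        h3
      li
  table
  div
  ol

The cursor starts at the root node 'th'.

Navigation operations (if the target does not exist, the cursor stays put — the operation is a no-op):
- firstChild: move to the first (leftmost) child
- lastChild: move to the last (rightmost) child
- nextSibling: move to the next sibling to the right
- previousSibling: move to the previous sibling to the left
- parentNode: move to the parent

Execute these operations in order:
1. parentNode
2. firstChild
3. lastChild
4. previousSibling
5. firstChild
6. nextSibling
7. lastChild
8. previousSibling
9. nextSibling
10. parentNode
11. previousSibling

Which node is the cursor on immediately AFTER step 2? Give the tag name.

Answer: img

Derivation:
After 1 (parentNode): th (no-op, stayed)
After 2 (firstChild): img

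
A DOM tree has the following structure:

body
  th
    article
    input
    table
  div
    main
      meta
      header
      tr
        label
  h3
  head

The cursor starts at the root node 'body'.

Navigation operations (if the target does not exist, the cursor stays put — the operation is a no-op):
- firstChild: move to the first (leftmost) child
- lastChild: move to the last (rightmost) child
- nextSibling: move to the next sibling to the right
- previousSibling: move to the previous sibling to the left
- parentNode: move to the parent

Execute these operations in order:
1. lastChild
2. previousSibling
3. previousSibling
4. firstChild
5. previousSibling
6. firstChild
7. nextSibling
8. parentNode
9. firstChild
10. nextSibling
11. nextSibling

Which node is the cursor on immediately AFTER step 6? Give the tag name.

After 1 (lastChild): head
After 2 (previousSibling): h3
After 3 (previousSibling): div
After 4 (firstChild): main
After 5 (previousSibling): main (no-op, stayed)
After 6 (firstChild): meta

Answer: meta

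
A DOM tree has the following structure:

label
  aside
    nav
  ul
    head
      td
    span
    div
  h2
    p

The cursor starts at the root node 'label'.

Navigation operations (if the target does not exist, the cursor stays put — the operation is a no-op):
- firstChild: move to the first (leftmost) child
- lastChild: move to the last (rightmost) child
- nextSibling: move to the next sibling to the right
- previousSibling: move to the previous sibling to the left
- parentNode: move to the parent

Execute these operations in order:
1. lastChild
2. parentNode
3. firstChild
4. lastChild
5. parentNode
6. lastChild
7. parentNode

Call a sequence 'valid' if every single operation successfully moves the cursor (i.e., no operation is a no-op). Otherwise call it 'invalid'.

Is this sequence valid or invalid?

After 1 (lastChild): h2
After 2 (parentNode): label
After 3 (firstChild): aside
After 4 (lastChild): nav
After 5 (parentNode): aside
After 6 (lastChild): nav
After 7 (parentNode): aside

Answer: valid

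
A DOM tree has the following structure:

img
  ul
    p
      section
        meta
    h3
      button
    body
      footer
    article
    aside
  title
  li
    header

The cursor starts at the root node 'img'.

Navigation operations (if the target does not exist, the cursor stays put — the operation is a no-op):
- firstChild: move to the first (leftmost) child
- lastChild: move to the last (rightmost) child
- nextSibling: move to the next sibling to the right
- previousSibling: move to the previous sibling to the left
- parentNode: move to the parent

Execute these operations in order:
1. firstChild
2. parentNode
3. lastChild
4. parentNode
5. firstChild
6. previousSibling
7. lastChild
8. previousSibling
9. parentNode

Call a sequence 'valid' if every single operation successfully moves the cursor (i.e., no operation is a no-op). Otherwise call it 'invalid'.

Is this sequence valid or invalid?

After 1 (firstChild): ul
After 2 (parentNode): img
After 3 (lastChild): li
After 4 (parentNode): img
After 5 (firstChild): ul
After 6 (previousSibling): ul (no-op, stayed)
After 7 (lastChild): aside
After 8 (previousSibling): article
After 9 (parentNode): ul

Answer: invalid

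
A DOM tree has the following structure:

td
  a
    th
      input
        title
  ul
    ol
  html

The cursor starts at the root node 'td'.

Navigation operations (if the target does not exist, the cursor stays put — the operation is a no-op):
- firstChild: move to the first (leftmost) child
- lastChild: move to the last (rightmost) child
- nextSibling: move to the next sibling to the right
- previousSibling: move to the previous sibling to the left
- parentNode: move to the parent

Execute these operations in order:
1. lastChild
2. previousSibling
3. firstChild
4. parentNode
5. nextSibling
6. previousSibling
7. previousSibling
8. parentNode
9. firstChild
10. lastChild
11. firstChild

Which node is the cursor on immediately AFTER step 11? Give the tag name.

Answer: input

Derivation:
After 1 (lastChild): html
After 2 (previousSibling): ul
After 3 (firstChild): ol
After 4 (parentNode): ul
After 5 (nextSibling): html
After 6 (previousSibling): ul
After 7 (previousSibling): a
After 8 (parentNode): td
After 9 (firstChild): a
After 10 (lastChild): th
After 11 (firstChild): input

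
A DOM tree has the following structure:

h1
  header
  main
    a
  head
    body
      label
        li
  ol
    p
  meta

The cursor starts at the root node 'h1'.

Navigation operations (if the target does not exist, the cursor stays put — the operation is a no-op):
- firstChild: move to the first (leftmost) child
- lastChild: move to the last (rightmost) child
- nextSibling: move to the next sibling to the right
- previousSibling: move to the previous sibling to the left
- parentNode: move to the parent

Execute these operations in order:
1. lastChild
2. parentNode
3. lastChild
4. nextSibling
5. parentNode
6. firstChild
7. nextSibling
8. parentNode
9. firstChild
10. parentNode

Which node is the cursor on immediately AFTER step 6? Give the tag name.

After 1 (lastChild): meta
After 2 (parentNode): h1
After 3 (lastChild): meta
After 4 (nextSibling): meta (no-op, stayed)
After 5 (parentNode): h1
After 6 (firstChild): header

Answer: header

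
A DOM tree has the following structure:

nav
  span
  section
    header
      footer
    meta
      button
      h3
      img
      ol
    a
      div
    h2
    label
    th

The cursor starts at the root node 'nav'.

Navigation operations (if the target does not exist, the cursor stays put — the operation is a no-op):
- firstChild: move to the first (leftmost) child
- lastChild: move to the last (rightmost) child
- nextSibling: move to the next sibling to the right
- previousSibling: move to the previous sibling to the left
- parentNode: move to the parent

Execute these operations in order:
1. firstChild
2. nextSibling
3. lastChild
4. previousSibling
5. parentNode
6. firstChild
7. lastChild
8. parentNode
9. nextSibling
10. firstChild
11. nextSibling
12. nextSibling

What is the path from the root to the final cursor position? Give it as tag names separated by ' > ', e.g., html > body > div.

Answer: nav > section > meta > img

Derivation:
After 1 (firstChild): span
After 2 (nextSibling): section
After 3 (lastChild): th
After 4 (previousSibling): label
After 5 (parentNode): section
After 6 (firstChild): header
After 7 (lastChild): footer
After 8 (parentNode): header
After 9 (nextSibling): meta
After 10 (firstChild): button
After 11 (nextSibling): h3
After 12 (nextSibling): img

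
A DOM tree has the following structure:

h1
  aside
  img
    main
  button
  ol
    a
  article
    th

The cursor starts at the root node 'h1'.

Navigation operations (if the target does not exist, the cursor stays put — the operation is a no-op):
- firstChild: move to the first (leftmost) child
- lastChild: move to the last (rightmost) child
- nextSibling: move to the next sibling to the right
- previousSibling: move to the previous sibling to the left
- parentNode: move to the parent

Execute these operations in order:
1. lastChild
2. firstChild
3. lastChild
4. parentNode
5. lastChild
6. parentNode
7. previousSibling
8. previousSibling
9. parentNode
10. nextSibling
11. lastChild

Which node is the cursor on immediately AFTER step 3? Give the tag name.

After 1 (lastChild): article
After 2 (firstChild): th
After 3 (lastChild): th (no-op, stayed)

Answer: th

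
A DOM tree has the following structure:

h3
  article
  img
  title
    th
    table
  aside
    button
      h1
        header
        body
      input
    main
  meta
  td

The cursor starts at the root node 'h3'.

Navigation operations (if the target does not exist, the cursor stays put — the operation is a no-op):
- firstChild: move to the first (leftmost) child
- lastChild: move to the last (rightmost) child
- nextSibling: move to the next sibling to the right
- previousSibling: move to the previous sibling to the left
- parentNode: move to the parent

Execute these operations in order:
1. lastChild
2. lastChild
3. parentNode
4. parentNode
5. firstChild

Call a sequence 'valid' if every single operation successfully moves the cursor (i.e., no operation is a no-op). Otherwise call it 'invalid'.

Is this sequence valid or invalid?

After 1 (lastChild): td
After 2 (lastChild): td (no-op, stayed)
After 3 (parentNode): h3
After 4 (parentNode): h3 (no-op, stayed)
After 5 (firstChild): article

Answer: invalid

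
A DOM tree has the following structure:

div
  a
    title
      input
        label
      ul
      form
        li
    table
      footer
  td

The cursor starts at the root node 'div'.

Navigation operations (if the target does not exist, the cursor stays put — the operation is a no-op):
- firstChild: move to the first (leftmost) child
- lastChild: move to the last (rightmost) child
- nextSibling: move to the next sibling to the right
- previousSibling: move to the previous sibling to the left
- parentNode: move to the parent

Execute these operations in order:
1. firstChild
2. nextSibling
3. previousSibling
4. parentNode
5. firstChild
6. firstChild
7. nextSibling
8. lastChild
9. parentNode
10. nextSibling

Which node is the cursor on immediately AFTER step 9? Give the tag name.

Answer: table

Derivation:
After 1 (firstChild): a
After 2 (nextSibling): td
After 3 (previousSibling): a
After 4 (parentNode): div
After 5 (firstChild): a
After 6 (firstChild): title
After 7 (nextSibling): table
After 8 (lastChild): footer
After 9 (parentNode): table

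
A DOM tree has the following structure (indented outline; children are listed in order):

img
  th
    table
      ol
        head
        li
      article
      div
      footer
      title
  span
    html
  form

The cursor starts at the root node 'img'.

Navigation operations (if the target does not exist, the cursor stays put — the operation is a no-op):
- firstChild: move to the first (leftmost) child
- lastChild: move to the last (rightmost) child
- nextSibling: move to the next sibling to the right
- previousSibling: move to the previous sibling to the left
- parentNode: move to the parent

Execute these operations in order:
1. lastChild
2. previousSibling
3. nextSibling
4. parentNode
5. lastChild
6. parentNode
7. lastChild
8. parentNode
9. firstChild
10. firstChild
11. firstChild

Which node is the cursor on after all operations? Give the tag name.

After 1 (lastChild): form
After 2 (previousSibling): span
After 3 (nextSibling): form
After 4 (parentNode): img
After 5 (lastChild): form
After 6 (parentNode): img
After 7 (lastChild): form
After 8 (parentNode): img
After 9 (firstChild): th
After 10 (firstChild): table
After 11 (firstChild): ol

Answer: ol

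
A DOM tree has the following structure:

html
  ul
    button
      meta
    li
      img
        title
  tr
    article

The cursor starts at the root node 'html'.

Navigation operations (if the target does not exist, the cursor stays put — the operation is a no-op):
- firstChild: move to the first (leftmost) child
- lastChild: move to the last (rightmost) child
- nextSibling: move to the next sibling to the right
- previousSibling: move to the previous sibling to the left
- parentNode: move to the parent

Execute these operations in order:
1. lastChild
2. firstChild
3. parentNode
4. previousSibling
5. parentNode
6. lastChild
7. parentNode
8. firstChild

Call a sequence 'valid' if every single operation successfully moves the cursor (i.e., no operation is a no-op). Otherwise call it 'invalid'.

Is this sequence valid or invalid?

After 1 (lastChild): tr
After 2 (firstChild): article
After 3 (parentNode): tr
After 4 (previousSibling): ul
After 5 (parentNode): html
After 6 (lastChild): tr
After 7 (parentNode): html
After 8 (firstChild): ul

Answer: valid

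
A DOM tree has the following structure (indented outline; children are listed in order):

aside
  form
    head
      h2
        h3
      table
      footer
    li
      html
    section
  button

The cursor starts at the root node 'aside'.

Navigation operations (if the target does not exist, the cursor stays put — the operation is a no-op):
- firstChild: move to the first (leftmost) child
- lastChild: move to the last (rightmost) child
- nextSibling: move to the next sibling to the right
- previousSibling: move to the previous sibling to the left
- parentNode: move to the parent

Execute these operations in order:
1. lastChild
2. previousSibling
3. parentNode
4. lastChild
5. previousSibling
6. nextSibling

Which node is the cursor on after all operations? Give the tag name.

Answer: button

Derivation:
After 1 (lastChild): button
After 2 (previousSibling): form
After 3 (parentNode): aside
After 4 (lastChild): button
After 5 (previousSibling): form
After 6 (nextSibling): button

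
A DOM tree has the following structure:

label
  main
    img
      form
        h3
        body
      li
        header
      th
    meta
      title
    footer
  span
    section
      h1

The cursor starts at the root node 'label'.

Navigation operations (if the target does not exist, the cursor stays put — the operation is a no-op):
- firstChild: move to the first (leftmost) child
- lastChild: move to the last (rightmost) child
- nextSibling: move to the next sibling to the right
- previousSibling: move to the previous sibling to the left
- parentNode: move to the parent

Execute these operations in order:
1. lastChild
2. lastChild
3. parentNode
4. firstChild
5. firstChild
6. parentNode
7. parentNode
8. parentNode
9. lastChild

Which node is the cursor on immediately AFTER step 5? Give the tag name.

After 1 (lastChild): span
After 2 (lastChild): section
After 3 (parentNode): span
After 4 (firstChild): section
After 5 (firstChild): h1

Answer: h1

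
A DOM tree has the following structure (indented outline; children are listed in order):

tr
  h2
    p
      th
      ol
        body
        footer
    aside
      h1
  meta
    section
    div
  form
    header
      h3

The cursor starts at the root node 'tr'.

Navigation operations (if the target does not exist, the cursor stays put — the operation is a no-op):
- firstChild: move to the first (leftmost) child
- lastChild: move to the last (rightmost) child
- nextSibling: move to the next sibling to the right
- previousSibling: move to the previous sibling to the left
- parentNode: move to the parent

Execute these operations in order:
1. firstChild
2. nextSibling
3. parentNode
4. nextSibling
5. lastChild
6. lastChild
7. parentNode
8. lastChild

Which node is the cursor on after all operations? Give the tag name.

After 1 (firstChild): h2
After 2 (nextSibling): meta
After 3 (parentNode): tr
After 4 (nextSibling): tr (no-op, stayed)
After 5 (lastChild): form
After 6 (lastChild): header
After 7 (parentNode): form
After 8 (lastChild): header

Answer: header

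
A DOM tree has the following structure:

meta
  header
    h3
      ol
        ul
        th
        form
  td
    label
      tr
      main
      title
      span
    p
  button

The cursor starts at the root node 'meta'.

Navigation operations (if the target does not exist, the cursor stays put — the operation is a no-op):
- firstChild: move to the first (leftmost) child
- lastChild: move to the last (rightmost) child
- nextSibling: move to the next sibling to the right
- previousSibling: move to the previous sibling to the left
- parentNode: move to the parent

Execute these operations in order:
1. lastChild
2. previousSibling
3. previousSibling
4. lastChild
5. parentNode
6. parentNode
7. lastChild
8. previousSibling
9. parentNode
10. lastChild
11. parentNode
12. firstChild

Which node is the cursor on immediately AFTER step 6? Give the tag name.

Answer: meta

Derivation:
After 1 (lastChild): button
After 2 (previousSibling): td
After 3 (previousSibling): header
After 4 (lastChild): h3
After 5 (parentNode): header
After 6 (parentNode): meta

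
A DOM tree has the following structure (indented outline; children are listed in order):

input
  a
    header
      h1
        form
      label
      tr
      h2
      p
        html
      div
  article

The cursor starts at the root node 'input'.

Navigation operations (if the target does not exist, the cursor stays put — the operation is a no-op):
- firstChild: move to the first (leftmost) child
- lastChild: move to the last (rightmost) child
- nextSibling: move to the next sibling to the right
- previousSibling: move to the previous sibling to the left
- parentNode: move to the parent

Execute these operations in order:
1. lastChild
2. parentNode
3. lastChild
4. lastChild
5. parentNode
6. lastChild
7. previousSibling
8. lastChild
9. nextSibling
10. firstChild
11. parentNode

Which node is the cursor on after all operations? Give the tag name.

After 1 (lastChild): article
After 2 (parentNode): input
After 3 (lastChild): article
After 4 (lastChild): article (no-op, stayed)
After 5 (parentNode): input
After 6 (lastChild): article
After 7 (previousSibling): a
After 8 (lastChild): header
After 9 (nextSibling): header (no-op, stayed)
After 10 (firstChild): h1
After 11 (parentNode): header

Answer: header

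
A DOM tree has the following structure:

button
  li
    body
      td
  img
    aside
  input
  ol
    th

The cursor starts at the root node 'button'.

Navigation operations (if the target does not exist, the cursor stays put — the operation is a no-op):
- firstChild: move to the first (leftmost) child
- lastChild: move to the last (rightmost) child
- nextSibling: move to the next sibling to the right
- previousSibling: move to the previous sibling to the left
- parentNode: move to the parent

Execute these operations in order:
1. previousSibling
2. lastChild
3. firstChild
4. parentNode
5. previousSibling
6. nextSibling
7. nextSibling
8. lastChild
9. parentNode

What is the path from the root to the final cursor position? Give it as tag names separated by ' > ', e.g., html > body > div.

After 1 (previousSibling): button (no-op, stayed)
After 2 (lastChild): ol
After 3 (firstChild): th
After 4 (parentNode): ol
After 5 (previousSibling): input
After 6 (nextSibling): ol
After 7 (nextSibling): ol (no-op, stayed)
After 8 (lastChild): th
After 9 (parentNode): ol

Answer: button > ol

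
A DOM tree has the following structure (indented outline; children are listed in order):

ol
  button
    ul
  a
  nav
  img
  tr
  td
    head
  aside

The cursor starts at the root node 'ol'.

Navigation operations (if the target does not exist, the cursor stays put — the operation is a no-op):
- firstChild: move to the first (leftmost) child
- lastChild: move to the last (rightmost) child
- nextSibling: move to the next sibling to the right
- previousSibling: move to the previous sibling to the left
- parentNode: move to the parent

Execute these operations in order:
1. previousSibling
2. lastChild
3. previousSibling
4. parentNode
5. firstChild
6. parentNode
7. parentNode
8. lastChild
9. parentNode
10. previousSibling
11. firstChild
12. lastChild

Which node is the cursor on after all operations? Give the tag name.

After 1 (previousSibling): ol (no-op, stayed)
After 2 (lastChild): aside
After 3 (previousSibling): td
After 4 (parentNode): ol
After 5 (firstChild): button
After 6 (parentNode): ol
After 7 (parentNode): ol (no-op, stayed)
After 8 (lastChild): aside
After 9 (parentNode): ol
After 10 (previousSibling): ol (no-op, stayed)
After 11 (firstChild): button
After 12 (lastChild): ul

Answer: ul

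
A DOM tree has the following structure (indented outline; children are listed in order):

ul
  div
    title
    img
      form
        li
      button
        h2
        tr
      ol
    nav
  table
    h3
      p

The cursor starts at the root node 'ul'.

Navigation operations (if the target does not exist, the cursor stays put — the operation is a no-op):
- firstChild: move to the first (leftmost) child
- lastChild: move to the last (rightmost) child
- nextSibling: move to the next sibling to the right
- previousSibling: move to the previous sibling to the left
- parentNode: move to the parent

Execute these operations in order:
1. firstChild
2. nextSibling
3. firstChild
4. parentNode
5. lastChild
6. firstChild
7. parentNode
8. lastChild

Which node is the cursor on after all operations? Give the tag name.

After 1 (firstChild): div
After 2 (nextSibling): table
After 3 (firstChild): h3
After 4 (parentNode): table
After 5 (lastChild): h3
After 6 (firstChild): p
After 7 (parentNode): h3
After 8 (lastChild): p

Answer: p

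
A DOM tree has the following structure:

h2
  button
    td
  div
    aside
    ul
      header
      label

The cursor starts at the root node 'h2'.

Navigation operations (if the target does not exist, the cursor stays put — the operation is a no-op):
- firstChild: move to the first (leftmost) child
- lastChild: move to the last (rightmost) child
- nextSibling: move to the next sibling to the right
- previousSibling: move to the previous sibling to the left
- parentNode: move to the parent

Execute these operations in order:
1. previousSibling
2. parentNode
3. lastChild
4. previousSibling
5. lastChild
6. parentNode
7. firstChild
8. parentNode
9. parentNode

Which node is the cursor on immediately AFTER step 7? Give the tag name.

After 1 (previousSibling): h2 (no-op, stayed)
After 2 (parentNode): h2 (no-op, stayed)
After 3 (lastChild): div
After 4 (previousSibling): button
After 5 (lastChild): td
After 6 (parentNode): button
After 7 (firstChild): td

Answer: td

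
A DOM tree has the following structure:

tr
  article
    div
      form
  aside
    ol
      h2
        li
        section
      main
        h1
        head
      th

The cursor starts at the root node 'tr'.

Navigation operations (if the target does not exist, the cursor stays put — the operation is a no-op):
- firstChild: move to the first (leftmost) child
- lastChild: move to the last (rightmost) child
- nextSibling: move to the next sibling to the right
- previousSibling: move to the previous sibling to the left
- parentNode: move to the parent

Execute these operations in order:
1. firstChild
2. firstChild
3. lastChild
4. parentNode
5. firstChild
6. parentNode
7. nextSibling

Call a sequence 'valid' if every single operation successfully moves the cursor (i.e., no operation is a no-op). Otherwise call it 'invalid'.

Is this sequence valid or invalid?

Answer: invalid

Derivation:
After 1 (firstChild): article
After 2 (firstChild): div
After 3 (lastChild): form
After 4 (parentNode): div
After 5 (firstChild): form
After 6 (parentNode): div
After 7 (nextSibling): div (no-op, stayed)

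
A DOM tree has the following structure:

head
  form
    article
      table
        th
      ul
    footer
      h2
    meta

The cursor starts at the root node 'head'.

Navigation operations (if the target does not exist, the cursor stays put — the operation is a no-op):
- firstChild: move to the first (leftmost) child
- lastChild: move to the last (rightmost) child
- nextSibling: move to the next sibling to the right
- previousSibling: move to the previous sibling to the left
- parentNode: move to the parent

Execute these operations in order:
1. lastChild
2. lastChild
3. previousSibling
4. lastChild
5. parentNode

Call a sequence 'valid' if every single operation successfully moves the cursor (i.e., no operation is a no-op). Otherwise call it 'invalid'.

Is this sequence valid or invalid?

Answer: valid

Derivation:
After 1 (lastChild): form
After 2 (lastChild): meta
After 3 (previousSibling): footer
After 4 (lastChild): h2
After 5 (parentNode): footer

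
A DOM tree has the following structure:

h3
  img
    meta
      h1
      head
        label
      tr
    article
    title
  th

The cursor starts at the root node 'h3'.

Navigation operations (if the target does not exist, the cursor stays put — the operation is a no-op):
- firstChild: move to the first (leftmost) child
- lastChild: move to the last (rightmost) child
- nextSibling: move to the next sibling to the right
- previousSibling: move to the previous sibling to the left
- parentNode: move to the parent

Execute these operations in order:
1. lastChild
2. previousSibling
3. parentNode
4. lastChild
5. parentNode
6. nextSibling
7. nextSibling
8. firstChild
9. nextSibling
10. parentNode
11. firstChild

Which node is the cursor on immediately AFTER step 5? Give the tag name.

After 1 (lastChild): th
After 2 (previousSibling): img
After 3 (parentNode): h3
After 4 (lastChild): th
After 5 (parentNode): h3

Answer: h3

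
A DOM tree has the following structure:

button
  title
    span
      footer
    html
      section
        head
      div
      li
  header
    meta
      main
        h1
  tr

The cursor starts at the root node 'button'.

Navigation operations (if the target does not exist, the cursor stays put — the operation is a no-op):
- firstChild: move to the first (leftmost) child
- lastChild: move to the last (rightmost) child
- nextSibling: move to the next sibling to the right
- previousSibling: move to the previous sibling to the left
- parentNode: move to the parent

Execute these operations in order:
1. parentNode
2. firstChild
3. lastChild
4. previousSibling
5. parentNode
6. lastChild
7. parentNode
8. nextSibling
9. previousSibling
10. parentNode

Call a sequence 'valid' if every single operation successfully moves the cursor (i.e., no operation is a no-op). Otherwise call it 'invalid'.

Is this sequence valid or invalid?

After 1 (parentNode): button (no-op, stayed)
After 2 (firstChild): title
After 3 (lastChild): html
After 4 (previousSibling): span
After 5 (parentNode): title
After 6 (lastChild): html
After 7 (parentNode): title
After 8 (nextSibling): header
After 9 (previousSibling): title
After 10 (parentNode): button

Answer: invalid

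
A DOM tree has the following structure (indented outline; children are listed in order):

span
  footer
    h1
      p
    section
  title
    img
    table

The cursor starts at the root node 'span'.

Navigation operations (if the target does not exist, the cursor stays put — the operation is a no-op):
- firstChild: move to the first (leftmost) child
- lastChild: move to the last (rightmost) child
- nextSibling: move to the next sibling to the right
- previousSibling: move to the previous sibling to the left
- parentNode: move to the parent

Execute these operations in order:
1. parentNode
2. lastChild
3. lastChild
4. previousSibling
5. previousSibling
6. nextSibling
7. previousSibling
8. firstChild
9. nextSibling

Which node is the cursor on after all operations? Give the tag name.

Answer: table

Derivation:
After 1 (parentNode): span (no-op, stayed)
After 2 (lastChild): title
After 3 (lastChild): table
After 4 (previousSibling): img
After 5 (previousSibling): img (no-op, stayed)
After 6 (nextSibling): table
After 7 (previousSibling): img
After 8 (firstChild): img (no-op, stayed)
After 9 (nextSibling): table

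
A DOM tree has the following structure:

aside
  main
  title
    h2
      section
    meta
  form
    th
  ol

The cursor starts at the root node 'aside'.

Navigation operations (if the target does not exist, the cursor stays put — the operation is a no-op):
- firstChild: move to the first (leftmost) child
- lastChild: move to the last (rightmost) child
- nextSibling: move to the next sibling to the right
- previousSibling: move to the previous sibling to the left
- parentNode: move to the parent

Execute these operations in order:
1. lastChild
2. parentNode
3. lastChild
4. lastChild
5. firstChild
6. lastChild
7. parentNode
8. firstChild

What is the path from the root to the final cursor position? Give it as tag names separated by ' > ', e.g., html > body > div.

After 1 (lastChild): ol
After 2 (parentNode): aside
After 3 (lastChild): ol
After 4 (lastChild): ol (no-op, stayed)
After 5 (firstChild): ol (no-op, stayed)
After 6 (lastChild): ol (no-op, stayed)
After 7 (parentNode): aside
After 8 (firstChild): main

Answer: aside > main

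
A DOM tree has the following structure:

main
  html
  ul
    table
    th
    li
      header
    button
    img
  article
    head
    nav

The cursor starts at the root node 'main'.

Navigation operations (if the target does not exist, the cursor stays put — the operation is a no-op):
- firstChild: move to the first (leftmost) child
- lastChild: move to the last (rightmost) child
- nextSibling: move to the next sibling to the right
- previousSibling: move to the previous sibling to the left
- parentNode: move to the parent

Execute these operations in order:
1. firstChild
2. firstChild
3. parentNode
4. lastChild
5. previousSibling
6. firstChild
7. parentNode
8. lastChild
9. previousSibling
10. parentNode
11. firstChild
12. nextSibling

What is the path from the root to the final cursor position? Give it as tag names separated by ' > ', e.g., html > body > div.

Answer: main > ul > th

Derivation:
After 1 (firstChild): html
After 2 (firstChild): html (no-op, stayed)
After 3 (parentNode): main
After 4 (lastChild): article
After 5 (previousSibling): ul
After 6 (firstChild): table
After 7 (parentNode): ul
After 8 (lastChild): img
After 9 (previousSibling): button
After 10 (parentNode): ul
After 11 (firstChild): table
After 12 (nextSibling): th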